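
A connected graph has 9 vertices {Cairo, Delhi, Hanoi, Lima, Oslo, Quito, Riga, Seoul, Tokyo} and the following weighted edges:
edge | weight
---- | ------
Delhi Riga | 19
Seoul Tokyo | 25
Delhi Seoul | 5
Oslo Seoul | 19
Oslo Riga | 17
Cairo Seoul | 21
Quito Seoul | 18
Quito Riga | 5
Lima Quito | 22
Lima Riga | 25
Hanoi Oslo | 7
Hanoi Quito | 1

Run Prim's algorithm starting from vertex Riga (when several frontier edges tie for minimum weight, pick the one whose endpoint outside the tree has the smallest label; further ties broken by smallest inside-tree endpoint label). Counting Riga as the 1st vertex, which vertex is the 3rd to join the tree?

Prim's algorithm from Riga:
Step 1: frontier [Quito Riga 5, Oslo Riga 17, Delhi Riga 19, Lima Riga 25] → take Quito Riga (5); add Quito.
Step 2: frontier [Hanoi Quito 1, Quito Seoul 18, Lima Quito 22, Oslo Riga 17, Delhi Riga 19, Lima Riga 25] → take Hanoi Quito (1); add Hanoi.
Step 3: frontier [Hanoi Oslo 7, Quito Seoul 18, Lima Quito 22, Oslo Riga 17, Delhi Riga 19, Lima Riga 25] → take Hanoi Oslo (7); add Oslo.
Step 4: frontier [Oslo Seoul 19, Quito Seoul 18, Lima Quito 22, Delhi Riga 19, Lima Riga 25] → take Quito Seoul (18); add Seoul.
Step 5: frontier [Lima Quito 22, Delhi Riga 19, Lima Riga 25, Delhi Seoul 5, Cairo Seoul 21, Seoul Tokyo 25] → take Delhi Seoul (5); add Delhi.
Step 6: frontier [Lima Quito 22, Lima Riga 25, Cairo Seoul 21, Seoul Tokyo 25] → take Cairo Seoul (21); add Cairo.
Step 7: frontier [Lima Quito 22, Lima Riga 25, Seoul Tokyo 25] → take Lima Quito (22); add Lima.
Step 8: frontier [Seoul Tokyo 25] → take Seoul Tokyo (25); add Tokyo.
Vertex order: Riga, Quito, Hanoi, Oslo, Seoul, Delhi, Cairo, Lima, Tokyo. The 3rd vertex is Hanoi.

Hanoi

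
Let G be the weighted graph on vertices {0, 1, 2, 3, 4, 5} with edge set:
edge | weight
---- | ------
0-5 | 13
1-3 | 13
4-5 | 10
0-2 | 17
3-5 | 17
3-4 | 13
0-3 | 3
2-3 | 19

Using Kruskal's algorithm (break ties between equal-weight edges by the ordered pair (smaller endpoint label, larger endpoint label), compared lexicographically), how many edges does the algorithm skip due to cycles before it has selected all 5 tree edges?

1

Kruskal: consider edges lightest-first.
0-3 (3): add. Components now {0,3} {1} {2} {4} {5}
4-5 (10): add. Components now {0,3} {1} {2} {4,5}
0-5 (13): add. Components now {0,3,4,5} {1} {2}
1-3 (13): add. Components now {0,1,3,4,5} {2}
3-4 (13): skip — 3 and 4 already connected.
0-2 (17): add. Components now {0,1,2,3,4,5}
Edges rejected before the tree was complete: 1.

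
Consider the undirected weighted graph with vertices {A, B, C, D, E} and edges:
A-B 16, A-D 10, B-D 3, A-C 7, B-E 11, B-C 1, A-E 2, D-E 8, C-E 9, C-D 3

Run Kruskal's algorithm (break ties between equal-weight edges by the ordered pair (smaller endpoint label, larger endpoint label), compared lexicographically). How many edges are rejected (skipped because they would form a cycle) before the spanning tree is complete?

1

Kruskal: consider edges lightest-first.
B-C (1): add — endpoints in different components.
A-E (2): add — endpoints in different components.
B-D (3): add — endpoints in different components.
C-D (3): skip — C and D already connected.
A-C (7): add — endpoints in different components.
Edges rejected before the tree was complete: 1.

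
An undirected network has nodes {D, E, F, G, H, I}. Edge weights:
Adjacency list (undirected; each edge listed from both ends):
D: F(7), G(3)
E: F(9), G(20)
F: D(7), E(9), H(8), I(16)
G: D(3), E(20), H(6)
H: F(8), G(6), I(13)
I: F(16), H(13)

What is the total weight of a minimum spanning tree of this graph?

38

Kruskal: consider edges lightest-first.
D–G (3): add — endpoints in different components.
G–H (6): add — endpoints in different components.
D–F (7): add — endpoints in different components.
F–H (8): skip — F and H already connected.
E–F (9): add — endpoints in different components.
H–I (13): add — endpoints in different components.
MST edges: D–G, G–H, D–F, E–F, H–I; total weight 3+6+7+9+13 = 38.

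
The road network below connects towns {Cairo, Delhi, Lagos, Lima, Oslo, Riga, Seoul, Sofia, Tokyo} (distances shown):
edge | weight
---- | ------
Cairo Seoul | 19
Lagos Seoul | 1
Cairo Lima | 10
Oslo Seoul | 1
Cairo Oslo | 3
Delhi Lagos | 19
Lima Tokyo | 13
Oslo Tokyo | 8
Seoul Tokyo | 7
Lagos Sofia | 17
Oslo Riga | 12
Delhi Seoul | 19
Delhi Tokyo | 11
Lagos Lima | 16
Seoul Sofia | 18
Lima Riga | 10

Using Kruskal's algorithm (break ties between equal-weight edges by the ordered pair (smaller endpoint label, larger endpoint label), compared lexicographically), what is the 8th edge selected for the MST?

Lagos-Sofia

Kruskal: consider edges lightest-first.
Lagos Seoul (1): add — endpoints in different components.
Oslo Seoul (1): add — endpoints in different components.
Cairo Oslo (3): add — endpoints in different components.
Seoul Tokyo (7): add — endpoints in different components.
Oslo Tokyo (8): skip — Tokyo and Oslo already connected.
Cairo Lima (10): add — endpoints in different components.
Lima Riga (10): add — endpoints in different components.
Delhi Tokyo (11): add — endpoints in different components.
Oslo Riga (12): skip — Oslo and Riga already connected.
Lima Tokyo (13): skip — Lima and Tokyo already connected.
Lagos Lima (16): skip — Lima and Lagos already connected.
Lagos Sofia (17): add — endpoints in different components.
The 8th edge added is Lagos Sofia.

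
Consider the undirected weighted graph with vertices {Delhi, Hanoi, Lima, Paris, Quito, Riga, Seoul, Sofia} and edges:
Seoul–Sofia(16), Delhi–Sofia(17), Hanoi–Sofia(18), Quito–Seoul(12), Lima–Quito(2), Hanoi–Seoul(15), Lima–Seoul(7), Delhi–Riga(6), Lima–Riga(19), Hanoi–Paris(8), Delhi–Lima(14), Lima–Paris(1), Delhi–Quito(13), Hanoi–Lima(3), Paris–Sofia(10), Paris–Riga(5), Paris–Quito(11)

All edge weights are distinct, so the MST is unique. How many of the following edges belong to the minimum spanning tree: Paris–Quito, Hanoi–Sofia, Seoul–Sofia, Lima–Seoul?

1

Kruskal: consider edges lightest-first.
Lima–Paris (1): add — endpoints in different components.
Lima–Quito (2): add — endpoints in different components.
Hanoi–Lima (3): add — endpoints in different components.
Paris–Riga (5): add — endpoints in different components.
Delhi–Riga (6): add — endpoints in different components.
Lima–Seoul (7): add — endpoints in different components.
Hanoi–Paris (8): skip — Paris and Hanoi already connected.
Paris–Sofia (10): add — endpoints in different components.
MST edge set: {Lima–Paris, Lima–Quito, Hanoi–Lima, Paris–Riga, Delhi–Riga, Lima–Seoul, Paris–Sofia}.
Of the listed edges, {Lima–Seoul} are in the MST → 1.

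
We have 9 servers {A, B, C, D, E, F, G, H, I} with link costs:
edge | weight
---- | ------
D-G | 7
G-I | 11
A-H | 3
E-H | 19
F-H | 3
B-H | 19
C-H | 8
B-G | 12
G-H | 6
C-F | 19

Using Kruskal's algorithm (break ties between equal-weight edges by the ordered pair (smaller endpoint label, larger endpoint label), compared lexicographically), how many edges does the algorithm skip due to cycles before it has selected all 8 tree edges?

2

Kruskal's algorithm — process edges by increasing weight (ties by edge label):
A-H (3): add — endpoints in different components.
F-H (3): add — endpoints in different components.
G-H (6): add — endpoints in different components.
D-G (7): add — endpoints in different components.
C-H (8): add — endpoints in different components.
G-I (11): add — endpoints in different components.
B-G (12): add — endpoints in different components.
B-H (19): skip — B and H already connected.
C-F (19): skip — C and F already connected.
E-H (19): add — endpoints in different components.
Edges rejected before the tree was complete: 2.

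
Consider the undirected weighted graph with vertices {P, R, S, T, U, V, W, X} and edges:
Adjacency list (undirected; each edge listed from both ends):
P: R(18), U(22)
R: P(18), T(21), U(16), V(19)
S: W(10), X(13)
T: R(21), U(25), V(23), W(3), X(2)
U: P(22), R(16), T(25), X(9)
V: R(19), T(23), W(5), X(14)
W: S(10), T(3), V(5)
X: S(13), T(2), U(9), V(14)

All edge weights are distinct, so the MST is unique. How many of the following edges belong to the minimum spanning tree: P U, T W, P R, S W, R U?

4

Sort edges by weight, then run Kruskal:
T X (2): add — endpoints in different components.
T W (3): add — endpoints in different components.
V W (5): add — endpoints in different components.
U X (9): add — endpoints in different components.
S W (10): add — endpoints in different components.
S X (13): skip — X and S already connected.
V X (14): skip — X and V already connected.
R U (16): add — endpoints in different components.
P R (18): add — endpoints in different components.
MST edge set: {T X, T W, V W, U X, S W, R U, P R}.
Of the listed edges, {T W, P R, S W, R U} are in the MST → 4.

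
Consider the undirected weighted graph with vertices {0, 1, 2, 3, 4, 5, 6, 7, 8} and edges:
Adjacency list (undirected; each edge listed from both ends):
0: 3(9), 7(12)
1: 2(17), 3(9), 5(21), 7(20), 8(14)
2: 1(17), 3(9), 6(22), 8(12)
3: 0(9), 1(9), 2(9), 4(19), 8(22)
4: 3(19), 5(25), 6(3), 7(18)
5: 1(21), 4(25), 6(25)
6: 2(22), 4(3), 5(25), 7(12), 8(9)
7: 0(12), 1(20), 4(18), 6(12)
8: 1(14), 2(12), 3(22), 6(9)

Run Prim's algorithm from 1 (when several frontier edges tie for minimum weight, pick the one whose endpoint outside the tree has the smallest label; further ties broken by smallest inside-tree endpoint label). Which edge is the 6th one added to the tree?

4-6

Prim's algorithm from 1:
Step 1: cheapest edge leaving the tree is 1-3 (9); add 3.
Step 2: cheapest edge leaving the tree is 0-3 (9); add 0.
Step 3: cheapest edge leaving the tree is 2-3 (9); add 2.
Step 4: cheapest edge leaving the tree is 0-7 (12); add 7.
Step 5: cheapest edge leaving the tree is 6-7 (12); add 6.
Step 6: cheapest edge leaving the tree is 4-6 (3); add 4.
Step 7: cheapest edge leaving the tree is 6-8 (9); add 8.
Step 8: cheapest edge leaving the tree is 1-5 (21); add 5.
The 6th edge added is 4-6.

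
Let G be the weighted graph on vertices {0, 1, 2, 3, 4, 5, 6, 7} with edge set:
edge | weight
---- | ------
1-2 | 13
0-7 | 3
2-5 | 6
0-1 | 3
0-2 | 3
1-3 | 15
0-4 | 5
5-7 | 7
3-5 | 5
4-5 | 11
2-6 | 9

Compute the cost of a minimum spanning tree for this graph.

Kruskal's algorithm — process edges by increasing weight (ties by edge label):
0-1 (3): add — endpoints in different components.
0-2 (3): add — endpoints in different components.
0-7 (3): add — endpoints in different components.
0-4 (5): add — endpoints in different components.
3-5 (5): add — endpoints in different components.
2-5 (6): add — endpoints in different components.
5-7 (7): skip — 5 and 7 already connected.
2-6 (9): add — endpoints in different components.
MST edges: 0-1, 0-2, 0-7, 0-4, 3-5, 2-5, 2-6; total weight 3+3+3+5+5+6+9 = 34.

34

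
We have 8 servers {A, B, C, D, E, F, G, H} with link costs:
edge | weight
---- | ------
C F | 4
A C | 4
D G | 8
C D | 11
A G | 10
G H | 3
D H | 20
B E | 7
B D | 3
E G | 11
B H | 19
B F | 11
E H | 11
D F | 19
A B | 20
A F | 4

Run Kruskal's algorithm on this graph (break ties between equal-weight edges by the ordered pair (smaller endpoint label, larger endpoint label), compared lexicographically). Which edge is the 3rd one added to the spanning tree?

Kruskal's algorithm — process edges by increasing weight (ties by edge label):
B D (3): add — endpoints in different components.
G H (3): add — endpoints in different components.
A C (4): add — endpoints in different components.
A F (4): add — endpoints in different components.
C F (4): skip — C and F already connected.
B E (7): add — endpoints in different components.
D G (8): add — endpoints in different components.
A G (10): add — endpoints in different components.
The 3rd edge added is A C.

A-C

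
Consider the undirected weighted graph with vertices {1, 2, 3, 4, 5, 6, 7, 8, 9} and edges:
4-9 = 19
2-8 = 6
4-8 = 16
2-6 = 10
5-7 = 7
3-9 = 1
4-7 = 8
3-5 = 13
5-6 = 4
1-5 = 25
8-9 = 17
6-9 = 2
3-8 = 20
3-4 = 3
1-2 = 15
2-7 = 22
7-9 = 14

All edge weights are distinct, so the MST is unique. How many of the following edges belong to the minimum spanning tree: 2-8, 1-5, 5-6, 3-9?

Kruskal: consider edges lightest-first.
3-9 (1): add — endpoints in different components.
6-9 (2): add — endpoints in different components.
3-4 (3): add — endpoints in different components.
5-6 (4): add — endpoints in different components.
2-8 (6): add — endpoints in different components.
5-7 (7): add — endpoints in different components.
4-7 (8): skip — 4 and 7 already connected.
2-6 (10): add — endpoints in different components.
3-5 (13): skip — 3 and 5 already connected.
7-9 (14): skip — 7 and 9 already connected.
1-2 (15): add — endpoints in different components.
MST edge set: {3-9, 6-9, 3-4, 5-6, 2-8, 5-7, 2-6, 1-2}.
Of the listed edges, {2-8, 5-6, 3-9} are in the MST → 3.

3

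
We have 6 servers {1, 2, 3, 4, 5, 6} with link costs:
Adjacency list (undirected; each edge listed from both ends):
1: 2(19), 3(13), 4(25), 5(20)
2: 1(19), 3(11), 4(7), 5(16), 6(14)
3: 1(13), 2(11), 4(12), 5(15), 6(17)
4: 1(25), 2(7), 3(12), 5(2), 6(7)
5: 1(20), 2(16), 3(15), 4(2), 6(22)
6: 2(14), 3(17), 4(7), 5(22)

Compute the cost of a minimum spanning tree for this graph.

Sort edges by weight, then run Kruskal:
4 5 (2): add. Components now {1} {2} {3} {4,5} {6}
2 4 (7): add. Components now {1} {2,4,5} {3} {6}
4 6 (7): add. Components now {1} {2,4,5,6} {3}
2 3 (11): add. Components now {1} {2,3,4,5,6}
3 4 (12): skip — 3 and 4 already connected.
1 3 (13): add. Components now {1,2,3,4,5,6}
MST edges: 4 5, 2 4, 4 6, 2 3, 1 3; total weight 2+7+7+11+13 = 40.

40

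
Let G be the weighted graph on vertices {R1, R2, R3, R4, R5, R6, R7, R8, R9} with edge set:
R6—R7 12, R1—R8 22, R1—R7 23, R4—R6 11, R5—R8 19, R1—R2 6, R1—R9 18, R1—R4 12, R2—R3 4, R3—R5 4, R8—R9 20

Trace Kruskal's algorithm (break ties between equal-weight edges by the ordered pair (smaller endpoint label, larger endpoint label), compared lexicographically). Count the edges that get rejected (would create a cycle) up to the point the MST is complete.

Kruskal's algorithm — process edges by increasing weight (ties by edge label):
R2—R3 (4): add — endpoints in different components.
R3—R5 (4): add — endpoints in different components.
R1—R2 (6): add — endpoints in different components.
R4—R6 (11): add — endpoints in different components.
R1—R4 (12): add — endpoints in different components.
R6—R7 (12): add — endpoints in different components.
R1—R9 (18): add — endpoints in different components.
R5—R8 (19): add — endpoints in different components.
Edges rejected before the tree was complete: 0.

0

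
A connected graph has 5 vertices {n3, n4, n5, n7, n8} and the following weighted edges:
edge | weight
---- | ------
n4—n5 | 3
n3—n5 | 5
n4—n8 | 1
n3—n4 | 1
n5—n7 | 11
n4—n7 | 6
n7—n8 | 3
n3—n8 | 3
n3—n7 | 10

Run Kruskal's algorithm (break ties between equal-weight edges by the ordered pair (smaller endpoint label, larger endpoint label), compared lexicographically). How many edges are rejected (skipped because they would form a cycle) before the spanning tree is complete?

Sort edges by weight, then run Kruskal:
n3—n4 (1): add. Components now {n5} {n3,n4} {n7} {n8}
n4—n8 (1): add. Components now {n5} {n3,n4,n8} {n7}
n3—n8 (3): skip — n3 and n8 already connected.
n4—n5 (3): add. Components now {n3,n4,n5,n8} {n7}
n7—n8 (3): add. Components now {n3,n4,n5,n7,n8}
Edges rejected before the tree was complete: 1.

1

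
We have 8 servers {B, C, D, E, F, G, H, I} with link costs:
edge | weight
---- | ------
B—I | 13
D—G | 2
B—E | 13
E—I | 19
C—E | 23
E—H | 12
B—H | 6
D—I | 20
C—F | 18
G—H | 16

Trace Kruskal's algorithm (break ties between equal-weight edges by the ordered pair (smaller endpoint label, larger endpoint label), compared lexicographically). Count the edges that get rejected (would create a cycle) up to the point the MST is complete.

3

Kruskal's algorithm — process edges by increasing weight (ties by edge label):
D—G (2): add — endpoints in different components.
B—H (6): add — endpoints in different components.
E—H (12): add — endpoints in different components.
B—E (13): skip — B and E already connected.
B—I (13): add — endpoints in different components.
G—H (16): add — endpoints in different components.
C—F (18): add — endpoints in different components.
E—I (19): skip — E and I already connected.
D—I (20): skip — D and I already connected.
C—E (23): add — endpoints in different components.
Edges rejected before the tree was complete: 3.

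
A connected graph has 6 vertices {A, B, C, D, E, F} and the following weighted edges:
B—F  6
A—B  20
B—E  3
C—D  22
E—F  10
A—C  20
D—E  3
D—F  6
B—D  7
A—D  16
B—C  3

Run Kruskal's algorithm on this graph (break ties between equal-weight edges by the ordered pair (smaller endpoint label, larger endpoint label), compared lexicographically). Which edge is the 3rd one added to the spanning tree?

D-E

Kruskal: consider edges lightest-first.
B—C (3): add. Components now {A} {B,C} {D} {E} {F}
B—E (3): add. Components now {A} {B,C,E} {D} {F}
D—E (3): add. Components now {A} {B,C,D,E} {F}
B—F (6): add. Components now {A} {B,C,D,E,F}
D—F (6): skip — D and F already connected.
B—D (7): skip — B and D already connected.
E—F (10): skip — E and F already connected.
A—D (16): add. Components now {A,B,C,D,E,F}
The 3rd edge added is D—E.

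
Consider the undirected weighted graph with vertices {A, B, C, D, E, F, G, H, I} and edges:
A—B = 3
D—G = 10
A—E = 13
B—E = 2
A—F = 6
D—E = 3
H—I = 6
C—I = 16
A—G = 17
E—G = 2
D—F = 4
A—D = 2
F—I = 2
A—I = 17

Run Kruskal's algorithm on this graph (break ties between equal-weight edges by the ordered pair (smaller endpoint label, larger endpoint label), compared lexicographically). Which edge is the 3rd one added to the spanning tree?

E-G

Kruskal: consider edges lightest-first.
A—D (2): add — endpoints in different components.
B—E (2): add — endpoints in different components.
E—G (2): add — endpoints in different components.
F—I (2): add — endpoints in different components.
A—B (3): add — endpoints in different components.
D—E (3): skip — D and E already connected.
D—F (4): add — endpoints in different components.
A—F (6): skip — A and F already connected.
H—I (6): add — endpoints in different components.
D—G (10): skip — D and G already connected.
A—E (13): skip — A and E already connected.
C—I (16): add — endpoints in different components.
The 3rd edge added is E—G.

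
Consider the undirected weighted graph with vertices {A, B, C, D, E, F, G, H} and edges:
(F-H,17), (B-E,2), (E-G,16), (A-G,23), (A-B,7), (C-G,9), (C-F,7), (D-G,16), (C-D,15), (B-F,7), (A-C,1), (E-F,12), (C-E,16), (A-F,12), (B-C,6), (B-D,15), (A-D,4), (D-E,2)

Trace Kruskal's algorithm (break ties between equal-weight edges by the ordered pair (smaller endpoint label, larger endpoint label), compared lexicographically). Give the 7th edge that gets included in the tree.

F-H

Sort edges by weight, then run Kruskal:
A-C (1): add — endpoints in different components.
B-E (2): add — endpoints in different components.
D-E (2): add — endpoints in different components.
A-D (4): add — endpoints in different components.
B-C (6): skip — B and C already connected.
A-B (7): skip — A and B already connected.
B-F (7): add — endpoints in different components.
C-F (7): skip — C and F already connected.
C-G (9): add — endpoints in different components.
A-F (12): skip — A and F already connected.
E-F (12): skip — E and F already connected.
B-D (15): skip — B and D already connected.
C-D (15): skip — C and D already connected.
C-E (16): skip — C and E already connected.
D-G (16): skip — D and G already connected.
E-G (16): skip — E and G already connected.
F-H (17): add — endpoints in different components.
The 7th edge added is F-H.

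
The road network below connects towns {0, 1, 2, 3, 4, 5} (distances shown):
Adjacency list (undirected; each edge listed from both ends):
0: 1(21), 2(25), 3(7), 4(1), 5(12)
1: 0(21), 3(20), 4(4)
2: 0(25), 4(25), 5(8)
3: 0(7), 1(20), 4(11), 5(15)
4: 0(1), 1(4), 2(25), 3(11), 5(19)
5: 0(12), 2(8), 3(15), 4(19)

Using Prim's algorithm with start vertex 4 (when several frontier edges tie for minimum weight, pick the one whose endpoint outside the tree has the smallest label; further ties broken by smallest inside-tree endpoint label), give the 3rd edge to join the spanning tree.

0-3

Grow the tree from 4 using Prim:
Step 1: frontier [0 4 1, 1 4 4, 3 4 11, 4 5 19, 2 4 25] → take 0 4 (1); add 0.
Step 2: frontier [0 3 7, 0 5 12, 0 1 21, 0 2 25, 1 4 4, 3 4 11, 4 5 19, 2 4 25] → take 1 4 (4); add 1.
Step 3: frontier [0 3 7, 0 5 12, 0 2 25, 1 3 20, 3 4 11, 4 5 19, 2 4 25] → take 0 3 (7); add 3.
Step 4: frontier [0 5 12, 0 2 25, 3 5 15, 4 5 19, 2 4 25] → take 0 5 (12); add 5.
Step 5: frontier [0 2 25, 2 4 25, 2 5 8] → take 2 5 (8); add 2.
The 3rd edge added is 0 3.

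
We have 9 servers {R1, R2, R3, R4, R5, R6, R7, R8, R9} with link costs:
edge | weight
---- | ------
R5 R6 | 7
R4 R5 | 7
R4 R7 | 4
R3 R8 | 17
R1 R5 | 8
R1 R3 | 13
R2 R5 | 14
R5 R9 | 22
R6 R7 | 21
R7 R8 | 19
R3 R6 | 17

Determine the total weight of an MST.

Prim, starting at R5.
Step 1: frontier [R4 R5 7, R5 R6 7, R1 R5 8, R2 R5 14, R5 R9 22] → take R4 R5 (7); add R4.
Step 2: frontier [R4 R7 4, R5 R6 7, R1 R5 8, R2 R5 14, R5 R9 22] → take R4 R7 (4); add R7.
Step 3: frontier [R5 R6 7, R1 R5 8, R2 R5 14, R5 R9 22, R7 R8 19, R6 R7 21] → take R5 R6 (7); add R6.
Step 4: frontier [R1 R5 8, R2 R5 14, R5 R9 22, R3 R6 17, R7 R8 19] → take R1 R5 (8); add R1.
Step 5: frontier [R1 R3 13, R2 R5 14, R5 R9 22, R3 R6 17, R7 R8 19] → take R1 R3 (13); add R3.
Step 6: frontier [R3 R8 17, R2 R5 14, R5 R9 22, R7 R8 19] → take R2 R5 (14); add R2.
Step 7: frontier [R3 R8 17, R5 R9 22, R7 R8 19] → take R3 R8 (17); add R8.
Step 8: frontier [R5 R9 22] → take R5 R9 (22); add R9.
MST edges: R4 R5, R4 R7, R5 R6, R1 R5, R1 R3, R2 R5, R3 R8, R5 R9; total weight 7+4+7+8+13+14+17+22 = 92.

92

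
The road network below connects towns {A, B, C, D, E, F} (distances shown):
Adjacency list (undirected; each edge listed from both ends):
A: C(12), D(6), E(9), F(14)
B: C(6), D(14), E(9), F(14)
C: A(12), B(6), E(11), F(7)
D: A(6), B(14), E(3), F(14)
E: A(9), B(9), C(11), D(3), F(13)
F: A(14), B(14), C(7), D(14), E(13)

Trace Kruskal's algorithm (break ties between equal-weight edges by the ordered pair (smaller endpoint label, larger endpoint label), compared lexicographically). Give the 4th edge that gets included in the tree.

Kruskal's algorithm — process edges by increasing weight (ties by edge label):
D–E (3): add — endpoints in different components.
A–D (6): add — endpoints in different components.
B–C (6): add — endpoints in different components.
C–F (7): add — endpoints in different components.
A–E (9): skip — A and E already connected.
B–E (9): add — endpoints in different components.
The 4th edge added is C–F.

C-F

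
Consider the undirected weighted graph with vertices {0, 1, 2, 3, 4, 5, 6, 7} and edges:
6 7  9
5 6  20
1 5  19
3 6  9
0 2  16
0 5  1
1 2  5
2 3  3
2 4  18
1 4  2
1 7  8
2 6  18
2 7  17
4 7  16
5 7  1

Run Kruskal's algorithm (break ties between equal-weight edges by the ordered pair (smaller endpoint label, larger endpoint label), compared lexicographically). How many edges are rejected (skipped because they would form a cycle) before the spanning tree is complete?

Sort edges by weight, then run Kruskal:
0 5 (1): add — endpoints in different components.
5 7 (1): add — endpoints in different components.
1 4 (2): add — endpoints in different components.
2 3 (3): add — endpoints in different components.
1 2 (5): add — endpoints in different components.
1 7 (8): add — endpoints in different components.
3 6 (9): add — endpoints in different components.
Edges rejected before the tree was complete: 0.

0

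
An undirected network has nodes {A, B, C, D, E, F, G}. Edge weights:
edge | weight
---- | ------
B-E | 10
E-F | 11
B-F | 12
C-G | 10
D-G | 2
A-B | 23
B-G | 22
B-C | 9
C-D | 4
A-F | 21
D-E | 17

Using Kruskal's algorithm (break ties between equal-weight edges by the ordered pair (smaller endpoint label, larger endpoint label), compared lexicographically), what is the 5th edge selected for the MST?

Sort edges by weight, then run Kruskal:
D-G (2): add. Components now {A} {B} {C} {D,G} {E} {F}
C-D (4): add. Components now {A} {B} {C,D,G} {E} {F}
B-C (9): add. Components now {A} {B,C,D,G} {E} {F}
B-E (10): add. Components now {A} {B,C,D,E,G} {F}
C-G (10): skip — C and G already connected.
E-F (11): add. Components now {A} {B,C,D,E,F,G}
B-F (12): skip — B and F already connected.
D-E (17): skip — D and E already connected.
A-F (21): add. Components now {A,B,C,D,E,F,G}
The 5th edge added is E-F.

E-F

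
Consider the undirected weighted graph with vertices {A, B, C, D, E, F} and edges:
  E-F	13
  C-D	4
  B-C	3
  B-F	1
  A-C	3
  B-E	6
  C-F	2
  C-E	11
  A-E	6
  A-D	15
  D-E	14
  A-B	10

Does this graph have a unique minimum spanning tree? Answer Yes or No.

No

Kruskal: consider edges lightest-first.
B-F (1): add. Components now {A} {B,F} {C} {D} {E}
C-F (2): add. Components now {A} {B,C,F} {D} {E}
A-C (3): add. Components now {A,B,C,F} {D} {E}
B-C (3): skip — B and C already connected.
C-D (4): add. Components now {A,B,C,D,F} {E}
A-E (6): add. Components now {A,B,C,D,E,F}
Non-tree edge B-E has weight 6, equal to the heaviest edge on its tree cycle — swapping gives another MST of the same weight. Not unique.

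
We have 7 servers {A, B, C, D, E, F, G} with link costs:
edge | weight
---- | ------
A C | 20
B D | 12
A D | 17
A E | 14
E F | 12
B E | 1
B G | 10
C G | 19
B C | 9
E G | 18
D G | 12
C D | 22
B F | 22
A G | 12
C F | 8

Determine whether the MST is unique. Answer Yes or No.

Kruskal: consider edges lightest-first.
B E (1): add. Components now {A} {B,E} {C} {D} {F} {G}
C F (8): add. Components now {A} {B,E} {C,F} {D} {G}
B C (9): add. Components now {A} {B,C,E,F} {D} {G}
B G (10): add. Components now {A} {B,C,E,F,G} {D}
A G (12): add. Components now {A,B,C,E,F,G} {D}
B D (12): add. Components now {A,B,C,D,E,F,G}
Non-tree edge D G has weight 12, equal to the heaviest edge on its tree cycle — swapping gives another MST of the same weight. Not unique.

No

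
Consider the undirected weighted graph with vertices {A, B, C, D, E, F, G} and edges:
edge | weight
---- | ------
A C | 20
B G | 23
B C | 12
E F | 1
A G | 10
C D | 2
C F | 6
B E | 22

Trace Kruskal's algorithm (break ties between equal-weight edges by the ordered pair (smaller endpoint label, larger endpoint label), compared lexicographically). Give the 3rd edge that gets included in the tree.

C-F

Kruskal: consider edges lightest-first.
E F (1): add — endpoints in different components.
C D (2): add — endpoints in different components.
C F (6): add — endpoints in different components.
A G (10): add — endpoints in different components.
B C (12): add — endpoints in different components.
A C (20): add — endpoints in different components.
The 3rd edge added is C F.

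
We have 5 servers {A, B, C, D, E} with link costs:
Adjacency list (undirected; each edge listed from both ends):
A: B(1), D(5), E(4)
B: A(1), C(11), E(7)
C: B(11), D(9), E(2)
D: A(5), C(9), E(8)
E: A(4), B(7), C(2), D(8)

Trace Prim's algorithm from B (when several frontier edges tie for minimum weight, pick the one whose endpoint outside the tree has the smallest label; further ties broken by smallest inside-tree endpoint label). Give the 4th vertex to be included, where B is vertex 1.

Prim's algorithm from B:
Step 1: cheapest edge leaving the tree is A B (1); add A.
Step 2: cheapest edge leaving the tree is A E (4); add E.
Step 3: cheapest edge leaving the tree is C E (2); add C.
Step 4: cheapest edge leaving the tree is A D (5); add D.
Vertex order: B, A, E, C, D. The 4th vertex is C.

C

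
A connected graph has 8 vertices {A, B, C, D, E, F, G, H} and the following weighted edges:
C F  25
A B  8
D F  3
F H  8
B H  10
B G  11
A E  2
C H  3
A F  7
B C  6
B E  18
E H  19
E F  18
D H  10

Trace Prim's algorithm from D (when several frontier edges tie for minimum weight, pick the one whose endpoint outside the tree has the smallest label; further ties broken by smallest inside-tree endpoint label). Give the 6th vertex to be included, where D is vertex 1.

Prim, starting at D.
Step 1: cheapest edge leaving the tree is D F (3); add F.
Step 2: cheapest edge leaving the tree is A F (7); add A.
Step 3: cheapest edge leaving the tree is A E (2); add E.
Step 4: cheapest edge leaving the tree is A B (8); add B.
Step 5: cheapest edge leaving the tree is B C (6); add C.
Step 6: cheapest edge leaving the tree is C H (3); add H.
Step 7: cheapest edge leaving the tree is B G (11); add G.
Vertex order: D, F, A, E, B, C, H, G. The 6th vertex is C.

C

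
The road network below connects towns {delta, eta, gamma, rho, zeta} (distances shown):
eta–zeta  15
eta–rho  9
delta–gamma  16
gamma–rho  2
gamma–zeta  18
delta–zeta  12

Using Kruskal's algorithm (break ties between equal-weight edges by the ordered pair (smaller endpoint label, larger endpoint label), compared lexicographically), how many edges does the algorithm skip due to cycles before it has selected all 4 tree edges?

Sort edges by weight, then run Kruskal:
gamma–rho (2): add — endpoints in different components.
eta–rho (9): add — endpoints in different components.
delta–zeta (12): add — endpoints in different components.
eta–zeta (15): add — endpoints in different components.
Edges rejected before the tree was complete: 0.

0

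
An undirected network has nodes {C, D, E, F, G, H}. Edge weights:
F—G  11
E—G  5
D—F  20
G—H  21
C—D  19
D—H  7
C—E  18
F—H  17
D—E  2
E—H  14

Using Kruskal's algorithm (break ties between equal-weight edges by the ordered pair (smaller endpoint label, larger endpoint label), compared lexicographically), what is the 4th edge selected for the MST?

F-G

Kruskal's algorithm — process edges by increasing weight (ties by edge label):
D—E (2): add — endpoints in different components.
E—G (5): add — endpoints in different components.
D—H (7): add — endpoints in different components.
F—G (11): add — endpoints in different components.
E—H (14): skip — E and H already connected.
F—H (17): skip — F and H already connected.
C—E (18): add — endpoints in different components.
The 4th edge added is F—G.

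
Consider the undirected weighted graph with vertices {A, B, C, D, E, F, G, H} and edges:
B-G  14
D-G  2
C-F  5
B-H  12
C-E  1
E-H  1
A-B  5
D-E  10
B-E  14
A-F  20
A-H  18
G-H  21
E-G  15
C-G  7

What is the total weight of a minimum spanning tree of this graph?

Prim's algorithm from H:
Step 1: frontier [E-H 1, B-H 12, A-H 18, G-H 21] → take E-H (1); add E.
Step 2: frontier [C-E 1, D-E 10, B-E 14, E-G 15, B-H 12, A-H 18, G-H 21] → take C-E (1); add C.
Step 3: frontier [C-F 5, C-G 7, D-E 10, B-E 14, E-G 15, B-H 12, A-H 18, G-H 21] → take C-F (5); add F.
Step 4: frontier [C-G 7, D-E 10, B-E 14, E-G 15, A-F 20, B-H 12, A-H 18, G-H 21] → take C-G (7); add G.
Step 5: frontier [D-E 10, B-E 14, A-F 20, D-G 2, B-G 14, B-H 12, A-H 18] → take D-G (2); add D.
Step 6: frontier [B-E 14, A-F 20, B-G 14, B-H 12, A-H 18] → take B-H (12); add B.
Step 7: frontier [A-B 5, A-F 20, A-H 18] → take A-B (5); add A.
MST edges: E-H, C-E, C-F, C-G, D-G, B-H, A-B; total weight 1+1+5+7+2+12+5 = 33.

33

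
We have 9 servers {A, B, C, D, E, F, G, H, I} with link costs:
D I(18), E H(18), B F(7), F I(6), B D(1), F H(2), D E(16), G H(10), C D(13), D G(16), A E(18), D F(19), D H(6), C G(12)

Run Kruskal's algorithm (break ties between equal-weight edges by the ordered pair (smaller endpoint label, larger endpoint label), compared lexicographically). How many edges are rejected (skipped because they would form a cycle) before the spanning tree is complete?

Kruskal: consider edges lightest-first.
B D (1): add — endpoints in different components.
F H (2): add — endpoints in different components.
D H (6): add — endpoints in different components.
F I (6): add — endpoints in different components.
B F (7): skip — B and F already connected.
G H (10): add — endpoints in different components.
C G (12): add — endpoints in different components.
C D (13): skip — C and D already connected.
D E (16): add — endpoints in different components.
D G (16): skip — D and G already connected.
A E (18): add — endpoints in different components.
Edges rejected before the tree was complete: 3.

3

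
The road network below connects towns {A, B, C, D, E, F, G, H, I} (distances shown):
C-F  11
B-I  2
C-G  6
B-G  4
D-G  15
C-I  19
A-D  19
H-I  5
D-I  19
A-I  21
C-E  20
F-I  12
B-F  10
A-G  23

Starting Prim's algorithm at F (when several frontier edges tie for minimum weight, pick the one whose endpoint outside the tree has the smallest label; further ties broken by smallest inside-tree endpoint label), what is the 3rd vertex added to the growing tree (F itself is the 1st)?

I

Prim's algorithm from F:
Step 1: cheapest edge leaving the tree is B-F (10); add B.
Step 2: cheapest edge leaving the tree is B-I (2); add I.
Step 3: cheapest edge leaving the tree is B-G (4); add G.
Step 4: cheapest edge leaving the tree is H-I (5); add H.
Step 5: cheapest edge leaving the tree is C-G (6); add C.
Step 6: cheapest edge leaving the tree is D-G (15); add D.
Step 7: cheapest edge leaving the tree is A-D (19); add A.
Step 8: cheapest edge leaving the tree is C-E (20); add E.
Vertex order: F, B, I, G, H, C, D, A, E. The 3rd vertex is I.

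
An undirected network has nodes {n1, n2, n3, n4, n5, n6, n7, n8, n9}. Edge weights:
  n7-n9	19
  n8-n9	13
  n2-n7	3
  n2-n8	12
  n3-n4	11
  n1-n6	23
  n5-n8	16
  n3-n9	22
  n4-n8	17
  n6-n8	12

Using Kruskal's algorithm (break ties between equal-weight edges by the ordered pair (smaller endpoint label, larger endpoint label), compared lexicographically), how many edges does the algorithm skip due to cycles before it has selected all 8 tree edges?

2

Sort edges by weight, then run Kruskal:
n2-n7 (3): add — endpoints in different components.
n3-n4 (11): add — endpoints in different components.
n2-n8 (12): add — endpoints in different components.
n6-n8 (12): add — endpoints in different components.
n8-n9 (13): add — endpoints in different components.
n5-n8 (16): add — endpoints in different components.
n4-n8 (17): add — endpoints in different components.
n7-n9 (19): skip — n9 and n7 already connected.
n3-n9 (22): skip — n3 and n9 already connected.
n1-n6 (23): add — endpoints in different components.
Edges rejected before the tree was complete: 2.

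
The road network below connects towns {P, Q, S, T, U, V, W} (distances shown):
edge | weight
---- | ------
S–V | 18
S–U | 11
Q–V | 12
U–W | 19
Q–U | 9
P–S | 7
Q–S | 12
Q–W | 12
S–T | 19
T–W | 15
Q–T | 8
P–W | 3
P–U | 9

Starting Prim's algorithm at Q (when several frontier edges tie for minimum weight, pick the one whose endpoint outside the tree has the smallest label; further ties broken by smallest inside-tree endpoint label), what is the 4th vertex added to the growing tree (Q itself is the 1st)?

P

Prim, starting at Q.
Step 1: cheapest edge leaving the tree is Q–T (8); add T.
Step 2: cheapest edge leaving the tree is Q–U (9); add U.
Step 3: cheapest edge leaving the tree is P–U (9); add P.
Step 4: cheapest edge leaving the tree is P–W (3); add W.
Step 5: cheapest edge leaving the tree is P–S (7); add S.
Step 6: cheapest edge leaving the tree is Q–V (12); add V.
Vertex order: Q, T, U, P, W, S, V. The 4th vertex is P.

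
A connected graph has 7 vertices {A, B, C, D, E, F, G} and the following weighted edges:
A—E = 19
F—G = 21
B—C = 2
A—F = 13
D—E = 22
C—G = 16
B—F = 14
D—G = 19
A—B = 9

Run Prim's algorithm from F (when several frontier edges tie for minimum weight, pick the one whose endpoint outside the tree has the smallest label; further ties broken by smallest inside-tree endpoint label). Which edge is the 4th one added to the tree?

C-G

Prim, starting at F.
Step 1: cheapest edge leaving the tree is A—F (13); add A.
Step 2: cheapest edge leaving the tree is A—B (9); add B.
Step 3: cheapest edge leaving the tree is B—C (2); add C.
Step 4: cheapest edge leaving the tree is C—G (16); add G.
Step 5: cheapest edge leaving the tree is D—G (19); add D.
Step 6: cheapest edge leaving the tree is A—E (19); add E.
The 4th edge added is C—G.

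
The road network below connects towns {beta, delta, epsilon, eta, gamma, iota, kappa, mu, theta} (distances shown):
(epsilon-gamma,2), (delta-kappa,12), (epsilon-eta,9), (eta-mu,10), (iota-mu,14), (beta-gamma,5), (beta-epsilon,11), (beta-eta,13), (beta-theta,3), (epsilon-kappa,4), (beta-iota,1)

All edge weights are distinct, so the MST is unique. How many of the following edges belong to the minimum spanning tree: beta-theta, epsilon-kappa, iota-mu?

2

Kruskal: consider edges lightest-first.
beta-iota (1): add — endpoints in different components.
epsilon-gamma (2): add — endpoints in different components.
beta-theta (3): add — endpoints in different components.
epsilon-kappa (4): add — endpoints in different components.
beta-gamma (5): add — endpoints in different components.
epsilon-eta (9): add — endpoints in different components.
eta-mu (10): add — endpoints in different components.
beta-epsilon (11): skip — epsilon and beta already connected.
delta-kappa (12): add — endpoints in different components.
MST edge set: {beta-iota, epsilon-gamma, beta-theta, epsilon-kappa, beta-gamma, epsilon-eta, eta-mu, delta-kappa}.
Of the listed edges, {beta-theta, epsilon-kappa} are in the MST → 2.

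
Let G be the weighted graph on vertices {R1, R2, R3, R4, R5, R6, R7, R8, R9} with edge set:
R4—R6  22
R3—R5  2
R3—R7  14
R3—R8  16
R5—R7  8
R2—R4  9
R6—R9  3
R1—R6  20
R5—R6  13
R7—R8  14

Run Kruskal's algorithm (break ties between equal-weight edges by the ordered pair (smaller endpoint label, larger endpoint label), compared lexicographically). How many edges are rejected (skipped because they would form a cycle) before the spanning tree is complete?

Sort edges by weight, then run Kruskal:
R3—R5 (2): add — endpoints in different components.
R6—R9 (3): add — endpoints in different components.
R5—R7 (8): add — endpoints in different components.
R2—R4 (9): add — endpoints in different components.
R5—R6 (13): add — endpoints in different components.
R3—R7 (14): skip — R7 and R3 already connected.
R7—R8 (14): add — endpoints in different components.
R3—R8 (16): skip — R8 and R3 already connected.
R1—R6 (20): add — endpoints in different components.
R4—R6 (22): add — endpoints in different components.
Edges rejected before the tree was complete: 2.

2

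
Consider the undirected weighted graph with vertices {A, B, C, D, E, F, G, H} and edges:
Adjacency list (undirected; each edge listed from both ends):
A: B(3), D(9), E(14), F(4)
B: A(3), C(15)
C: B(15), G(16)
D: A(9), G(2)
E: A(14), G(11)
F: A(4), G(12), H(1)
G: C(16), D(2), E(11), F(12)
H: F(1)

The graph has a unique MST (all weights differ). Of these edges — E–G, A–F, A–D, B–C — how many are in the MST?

Kruskal's algorithm — process edges by increasing weight (ties by edge label):
F–H (1): add — endpoints in different components.
D–G (2): add — endpoints in different components.
A–B (3): add — endpoints in different components.
A–F (4): add — endpoints in different components.
A–D (9): add — endpoints in different components.
E–G (11): add — endpoints in different components.
F–G (12): skip — F and G already connected.
A–E (14): skip — A and E already connected.
B–C (15): add — endpoints in different components.
MST edge set: {F–H, D–G, A–B, A–F, A–D, E–G, B–C}.
Of the listed edges, {E–G, A–F, A–D, B–C} are in the MST → 4.

4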